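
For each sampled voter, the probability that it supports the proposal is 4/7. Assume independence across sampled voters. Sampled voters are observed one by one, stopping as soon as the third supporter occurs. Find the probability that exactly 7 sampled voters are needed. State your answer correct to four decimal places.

Y = trial on which the third success occurs; negative binomial, r=3, p=0.571429.
P(Y=7) = C(6,2) · p^3 · (1−p)^4
= 15 · 0.18659 · 0.033736 = 0.094421

0.0944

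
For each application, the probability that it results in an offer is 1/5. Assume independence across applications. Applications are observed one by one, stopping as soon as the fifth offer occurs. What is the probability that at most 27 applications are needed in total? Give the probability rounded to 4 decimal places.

Finishing within 27 applications ⇔ at least 5 successes in the first 27. With X ~ Binomial(27, 0.20), P(Y ≤ 27) = 1 − P(X ≤ 4).
  k=0: C(27,0)·0.20^0·0.80^27 = 0.002418
  k=1: C(27,1)·0.20^1·0.80^26 = 0.016320
  k=2: C(27,2)·0.20^2·0.80^25 = 0.053042
  k=3: C(27,3)·0.20^3·0.80^24 = 0.110503
  k=4: C(27,4)·0.20^4·0.80^23 = 0.165755
1 − 0.348038 = 0.651962

0.6520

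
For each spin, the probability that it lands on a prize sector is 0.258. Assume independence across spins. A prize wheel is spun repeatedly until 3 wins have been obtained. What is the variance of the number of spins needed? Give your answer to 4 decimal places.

33.4415

Y = total spins until the third success; negative binomial with r=3, p=0.258.
Var(Y) = r(1−p)/p² = 3·0.742 / 0.258² = 33.441500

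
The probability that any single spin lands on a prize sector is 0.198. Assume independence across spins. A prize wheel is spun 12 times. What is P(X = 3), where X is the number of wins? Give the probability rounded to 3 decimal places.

0.234

X ~ Binomial(n=12, p=0.198).
P(X=3) = C(12,3) · p^3 · (1−p)^9
= 220 · 0.0077624 · 0.13727 = 0.23442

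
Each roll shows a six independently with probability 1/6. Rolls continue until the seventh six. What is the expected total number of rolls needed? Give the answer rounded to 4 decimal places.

42.0000

Y = total rolls until the seventh success; negative binomial with r=7, p=0.166667.
E[Y] = r / p = 7 / 0.166667 = 42.000000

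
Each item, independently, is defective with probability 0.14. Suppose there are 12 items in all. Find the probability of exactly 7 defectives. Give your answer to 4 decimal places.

0.0004

X ~ Binomial(n=12, p=0.14).
P(X=7) = C(12,7) · p^7 · (1−p)^5
= 792 · 1.0541e-06 · 0.47043 = 0.000393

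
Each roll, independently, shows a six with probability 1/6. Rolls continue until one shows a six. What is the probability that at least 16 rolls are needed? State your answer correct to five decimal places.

0.06491

Y = number of rolls to the first success; geometric, p = 0.166667.
P(Y > 15) = P(first 15 all fail) = (1−p)^15 = 0.0649055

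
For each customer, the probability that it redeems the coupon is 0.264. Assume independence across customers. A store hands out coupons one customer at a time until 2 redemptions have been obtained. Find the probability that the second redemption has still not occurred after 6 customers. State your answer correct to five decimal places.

Needing more than 6 customers ⇔ fewer than 2 successes in the first 6. With X ~ Binomial(6, 0.264), P(Y > 6) = P(X ≤ 1).
  k=0: C(6,0)·0.264^0·0.736^6 = 0.1589523
  k=1: C(6,1)·0.264^1·0.736^5 = 0.3420930
P(X ≤ 1) = 0.5010454

0.50105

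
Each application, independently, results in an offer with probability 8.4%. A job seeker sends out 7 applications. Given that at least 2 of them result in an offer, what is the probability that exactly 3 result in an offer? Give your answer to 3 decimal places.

X ~ Binomial(7, 0.084). Want P(X=3 | X≥2) = P(X=3) / P(X≥2).
P(X=3) = C(7,3)·0.084^3·0.916^4 = 0.01460
P(X≥2) = 1 − 0.54109 − 0.34734 = 0.11158
Ratio = 0.01460 / 0.11158 = 0.13089

0.131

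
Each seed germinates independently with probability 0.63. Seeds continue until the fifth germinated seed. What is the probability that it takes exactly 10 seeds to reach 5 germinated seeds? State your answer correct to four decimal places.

Y = trial on which the fifth success occurs; negative binomial, r=5, p=0.63.
P(Y=10) = C(9,4) · p^5 · (1−p)^5
= 126 · 0.099244 · 0.0069344 = 0.086713

0.0867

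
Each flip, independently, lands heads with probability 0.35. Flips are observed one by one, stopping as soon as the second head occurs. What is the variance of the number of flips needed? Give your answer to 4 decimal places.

Y = total flips until the second success; negative binomial with r=2, p=0.35.
Var(Y) = r(1−p)/p² = 2·0.65 / 0.35² = 10.612245

10.6122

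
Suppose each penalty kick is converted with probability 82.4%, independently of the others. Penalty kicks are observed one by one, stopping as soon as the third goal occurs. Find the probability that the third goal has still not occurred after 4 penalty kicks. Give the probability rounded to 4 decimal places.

0.1451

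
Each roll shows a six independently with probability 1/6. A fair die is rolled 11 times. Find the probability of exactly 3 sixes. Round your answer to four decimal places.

0.1777

X ~ Binomial(n=11, p=0.166667).
P(X=3) = C(11,3) · p^3 · (1−p)^8
= 165 · 0.0046296 · 0.23257 = 0.177656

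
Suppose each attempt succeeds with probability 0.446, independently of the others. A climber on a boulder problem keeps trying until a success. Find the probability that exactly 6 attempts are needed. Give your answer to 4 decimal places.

0.0233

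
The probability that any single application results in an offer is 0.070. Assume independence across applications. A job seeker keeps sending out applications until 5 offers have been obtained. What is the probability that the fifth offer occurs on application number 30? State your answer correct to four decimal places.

0.0065

Y = trial on which the fifth success occurs; negative binomial, r=5, p=0.07.
P(Y=30) = C(29,4) · p^5 · (1−p)^25
= 23751 · 1.6807e-06 · 0.16296 = 0.006505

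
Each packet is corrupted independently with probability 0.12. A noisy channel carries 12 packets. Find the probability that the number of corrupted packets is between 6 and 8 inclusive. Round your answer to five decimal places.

0.00144

X ~ Binomial(12, 0.12); P(6 ≤ X ≤ 8) = Σ C(12,k) p^k (1−p)^(12−k) over k:
  k=6: C(12,6)·0.12^6·0.88^6 = 0.0012813
  k=7: C(12,7)·0.12^7·0.88^5 = 0.0001498
  k=8: C(12,8)·0.12^8·0.88^4 = 0.0000128
Total = 0.0014438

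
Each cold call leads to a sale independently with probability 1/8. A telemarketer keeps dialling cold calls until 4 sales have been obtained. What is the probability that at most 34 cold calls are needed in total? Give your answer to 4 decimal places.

0.6291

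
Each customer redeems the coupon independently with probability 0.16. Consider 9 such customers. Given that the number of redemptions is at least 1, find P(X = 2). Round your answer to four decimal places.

0.3435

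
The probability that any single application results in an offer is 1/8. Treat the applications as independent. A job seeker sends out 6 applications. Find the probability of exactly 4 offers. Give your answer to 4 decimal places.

X ~ Binomial(n=6, p=0.125).
P(X=4) = C(6,4) · p^4 · (1−p)^2
= 15 · 0.00024414 · 0.76562 = 0.002804

0.0028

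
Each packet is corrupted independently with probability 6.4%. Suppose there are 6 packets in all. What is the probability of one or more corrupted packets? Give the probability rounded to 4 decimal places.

0.3276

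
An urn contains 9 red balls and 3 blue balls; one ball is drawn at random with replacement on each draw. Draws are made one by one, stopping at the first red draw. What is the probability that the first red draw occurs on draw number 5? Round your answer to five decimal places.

0.00293

Geometric (trials to first success), p = 0.75.
P(Y = 5) = (1−p)^4 · p = 0.0039062 · 0.75 = 0.0029297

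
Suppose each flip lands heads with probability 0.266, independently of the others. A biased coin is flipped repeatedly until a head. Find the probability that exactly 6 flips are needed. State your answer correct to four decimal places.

0.0567

Geometric (trials to first success), p = 0.266.
P(Y = 6) = (1−p)^5 · p = 0.21305 · 0.266 = 0.056671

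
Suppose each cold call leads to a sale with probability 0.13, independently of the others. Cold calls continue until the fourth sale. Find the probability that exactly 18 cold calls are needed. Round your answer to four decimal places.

Y = trial on which the fourth success occurs; negative binomial, r=4, p=0.13.
P(Y=18) = C(17,3) · p^4 · (1−p)^14
= 680 · 0.00028561 · 0.14232 = 0.027641

0.0276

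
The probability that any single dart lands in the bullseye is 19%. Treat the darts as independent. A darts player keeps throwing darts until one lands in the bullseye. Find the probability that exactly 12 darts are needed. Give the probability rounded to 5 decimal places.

0.01871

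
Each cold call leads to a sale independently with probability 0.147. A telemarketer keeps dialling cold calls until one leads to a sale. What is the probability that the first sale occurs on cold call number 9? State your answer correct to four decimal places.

Geometric (trials to first success), p = 0.147.
P(Y = 9) = (1−p)^8 · p = 0.28028 · 0.147 = 0.041201

0.0412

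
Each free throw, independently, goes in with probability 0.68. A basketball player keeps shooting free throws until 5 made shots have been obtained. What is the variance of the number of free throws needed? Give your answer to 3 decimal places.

3.460

Y = total free throws until the fifth success; negative binomial with r=5, p=0.68.
Var(Y) = r(1−p)/p² = 5·0.32 / 0.68² = 3.46021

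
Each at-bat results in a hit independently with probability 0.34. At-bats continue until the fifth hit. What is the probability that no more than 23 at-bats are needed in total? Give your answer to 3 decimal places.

0.933

Finishing within 23 at-bats ⇔ at least 5 successes in the first 23. With X ~ Binomial(23, 0.34), P(Y ≤ 23) = 1 − P(X ≤ 4).
  k=0: C(23,0)·0.34^0·0.66^23 = 0.00007
  k=1: C(23,1)·0.34^1·0.66^22 = 0.00084
  k=2: C(23,2)·0.34^2·0.66^21 = 0.00475
  k=3: C(23,3)·0.34^3·0.66^20 = 0.01712
  k=4: C(23,4)·0.34^4·0.66^19 = 0.04410
1 − 0.06688 = 0.93312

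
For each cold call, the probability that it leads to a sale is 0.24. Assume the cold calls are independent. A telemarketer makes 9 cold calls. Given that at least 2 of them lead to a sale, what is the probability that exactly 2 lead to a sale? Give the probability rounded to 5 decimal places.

0.44990

X ~ Binomial(9, 0.24). Want P(X=2 | X≥2) = P(X=2) / P(X≥2).
P(X=2) = C(9,2)·0.24^2·0.76^7 = 0.3036828
P(X≥2) = 1 − 0.0845906 − 0.2404155 = 0.6749938
Ratio = 0.3036828 / 0.6749938 = 0.4499045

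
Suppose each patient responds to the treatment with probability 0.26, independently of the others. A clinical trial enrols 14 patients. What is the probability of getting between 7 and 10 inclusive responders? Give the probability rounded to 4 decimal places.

0.0466

X ~ Binomial(14, 0.26); P(7 ≤ X ≤ 10) = Σ C(14,k) p^k (1−p)^(14−k) over k:
  k=7: C(14,7)·0.26^7·0.74^7 = 0.033495
  k=8: C(14,8)·0.26^8·0.74^6 = 0.010298
  k=9: C(14,9)·0.26^9·0.74^5 = 0.002412
  k=10: C(14,10)·0.26^10·0.74^4 = 0.000424
Total = 0.046628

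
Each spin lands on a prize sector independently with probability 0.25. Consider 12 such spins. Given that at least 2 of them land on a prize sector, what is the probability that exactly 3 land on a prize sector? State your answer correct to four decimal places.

X ~ Binomial(12, 0.25). Want P(X=3 | X≥2) = P(X=3) / P(X≥2).
P(X=3) = C(12,3)·0.25^3·0.75^9 = 0.258104
P(X≥2) = 1 − 0.031676 − 0.126705 = 0.841618
Ratio = 0.258104 / 0.841618 = 0.306675

0.3067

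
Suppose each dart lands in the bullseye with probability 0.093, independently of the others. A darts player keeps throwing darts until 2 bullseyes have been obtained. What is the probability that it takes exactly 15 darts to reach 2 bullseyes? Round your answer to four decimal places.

0.0340

Y = trial on which the second success occurs; negative binomial, r=2, p=0.093.
P(Y=15) = C(14,1) · p^2 · (1−p)^13
= 14 · 0.008649 · 0.28112 = 0.034040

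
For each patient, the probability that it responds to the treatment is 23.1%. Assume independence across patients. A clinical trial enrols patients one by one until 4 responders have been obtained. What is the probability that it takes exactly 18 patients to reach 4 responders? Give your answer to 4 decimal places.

Y = trial on which the fourth success occurs; negative binomial, r=4, p=0.231.
P(Y=18) = C(17,3) · p^4 · (1−p)^14
= 680 · 0.0028474 · 0.025291 = 0.048969

0.0490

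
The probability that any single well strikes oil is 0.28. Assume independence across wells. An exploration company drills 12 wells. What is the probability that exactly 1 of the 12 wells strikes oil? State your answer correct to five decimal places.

0.09057

X ~ Binomial(n=12, p=0.28).
P(X=1) = C(12,1) · p^1 · (1−p)^11
= 12 · 0.28 · 0.026956 = 0.0905726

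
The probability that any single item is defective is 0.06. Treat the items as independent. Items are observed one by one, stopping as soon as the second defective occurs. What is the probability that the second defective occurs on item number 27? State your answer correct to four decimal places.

Y = trial on which the second success occurs; negative binomial, r=2, p=0.06.
P(Y=27) = C(26,1) · p^2 · (1−p)^25
= 26 · 0.0036 · 0.21291 = 0.019928

0.0199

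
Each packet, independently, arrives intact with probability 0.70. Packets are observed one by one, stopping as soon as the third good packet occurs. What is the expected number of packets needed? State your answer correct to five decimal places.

Y = total packets until the third success; negative binomial with r=3, p=0.70.
E[Y] = r / p = 3 / 0.70 = 4.2857143

4.28571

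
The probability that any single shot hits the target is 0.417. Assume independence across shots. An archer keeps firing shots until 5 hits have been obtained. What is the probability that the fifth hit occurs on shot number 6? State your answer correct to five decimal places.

0.03676

Y = trial on which the fifth success occurs; negative binomial, r=5, p=0.417.
P(Y=6) = C(5,4) · p^5 · (1−p)^1
= 5 · 0.012609 · 0.583 = 0.0367552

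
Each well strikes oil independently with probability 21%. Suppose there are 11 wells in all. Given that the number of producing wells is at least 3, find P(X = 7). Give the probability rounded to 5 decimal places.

0.00557

X ~ Binomial(11, 0.21). Want P(X=7 | X≥3) = P(X=7) / P(X≥3).
P(X=7) = C(11,7)·0.21^7·0.79^4 = 0.0023150
P(X≥3) = 1 − 0.0747994 − 0.2187172 − 0.2907000 = 0.4157834
Ratio = 0.0023150 / 0.4157834 = 0.0055679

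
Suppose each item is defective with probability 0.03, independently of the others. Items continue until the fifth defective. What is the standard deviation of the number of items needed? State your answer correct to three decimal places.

73.409

Y = total items until the fifth success; negative binomial with r=5, p=0.03.
SD(Y) = √[r(1−p)/p²] = √(5388.88889) = 73.40905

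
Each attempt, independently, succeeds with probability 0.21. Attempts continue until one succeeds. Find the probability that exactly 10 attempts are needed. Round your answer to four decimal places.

0.0252

Geometric (trials to first success), p = 0.21.
P(Y = 10) = (1−p)^9 · p = 0.11985 · 0.21 = 0.025169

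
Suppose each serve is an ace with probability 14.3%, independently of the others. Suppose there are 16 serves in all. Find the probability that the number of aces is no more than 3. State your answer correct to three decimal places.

X ~ Binomial(16, 0.143); P(X ≤ 3) = Σ C(16,k) p^k (1−p)^(16−k) over k:
  k=0: C(16,0)·0.143^0·0.857^16 = 0.08466
  k=1: C(16,1)·0.143^1·0.857^15 = 0.22603
  k=2: C(16,2)·0.143^2·0.857^14 = 0.28287
  k=3: C(16,3)·0.143^3·0.857^13 = 0.22027
Total = 0.81383

0.814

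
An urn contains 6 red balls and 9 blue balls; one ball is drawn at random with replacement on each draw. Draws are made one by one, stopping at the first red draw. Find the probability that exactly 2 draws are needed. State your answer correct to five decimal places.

0.24000

Geometric (trials to first success), p = 0.40.
P(Y = 2) = (1−p)^1 · p = 0.6 · 0.40 = 0.2400000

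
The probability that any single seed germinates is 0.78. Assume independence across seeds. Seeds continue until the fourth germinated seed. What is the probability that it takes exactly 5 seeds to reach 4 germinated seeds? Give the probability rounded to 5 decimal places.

0.32573

Y = trial on which the fourth success occurs; negative binomial, r=4, p=0.78.
P(Y=5) = C(4,3) · p^4 · (1−p)^1
= 4 · 0.37015 · 0.22 = 0.3257325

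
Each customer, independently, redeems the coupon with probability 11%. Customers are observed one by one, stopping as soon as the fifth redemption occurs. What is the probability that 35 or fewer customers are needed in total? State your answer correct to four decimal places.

Finishing within 35 customers ⇔ at least 5 successes in the first 35. With X ~ Binomial(35, 0.11), P(Y ≤ 35) = 1 − P(X ≤ 4).
  k=0: C(35,0)·0.11^0·0.89^35 = 0.016930
  k=1: C(35,1)·0.11^1·0.89^34 = 0.073235
  k=2: C(35,2)·0.11^2·0.89^33 = 0.153877
  k=3: C(35,3)·0.11^3·0.89^32 = 0.209203
  k=4: C(35,4)·0.11^4·0.89^31 = 0.206852
1 − 0.660097 = 0.339903

0.3399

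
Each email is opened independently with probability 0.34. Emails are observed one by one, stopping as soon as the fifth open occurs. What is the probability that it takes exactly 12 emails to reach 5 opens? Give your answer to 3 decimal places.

Y = trial on which the fifth success occurs; negative binomial, r=5, p=0.34.
P(Y=12) = C(11,4) · p^5 · (1−p)^7
= 330 · 0.0045435 · 0.054552 = 0.08179

0.082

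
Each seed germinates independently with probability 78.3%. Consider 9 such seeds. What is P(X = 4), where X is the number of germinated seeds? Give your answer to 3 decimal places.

0.023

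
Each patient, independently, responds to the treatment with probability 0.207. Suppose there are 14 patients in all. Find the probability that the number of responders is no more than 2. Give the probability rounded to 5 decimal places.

0.42214

X ~ Binomial(14, 0.207); P(X ≤ 2) = Σ C(14,k) p^k (1−p)^(14−k) over k:
  k=0: C(14,0)·0.207^0·0.793^14 = 0.0388888
  k=1: C(14,1)·0.207^1·0.793^13 = 0.1421182
  k=2: C(14,2)·0.207^2·0.793^12 = 0.2411350
Total = 0.4221421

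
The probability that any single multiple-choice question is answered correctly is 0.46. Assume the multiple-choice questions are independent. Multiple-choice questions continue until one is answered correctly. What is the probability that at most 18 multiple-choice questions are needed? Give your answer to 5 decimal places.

Y = number of multiple-choice questions to the first success; geometric, p = 0.46.
P(Y ≤ 18) = 1 − (1−p)^18 = 1 − 0.0000152 = 0.9999848

0.99998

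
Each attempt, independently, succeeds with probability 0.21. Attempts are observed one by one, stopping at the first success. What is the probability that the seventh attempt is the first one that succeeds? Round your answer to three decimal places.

Geometric (trials to first success), p = 0.21.
P(Y = 7) = (1−p)^6 · p = 0.24309 · 0.21 = 0.05105

0.051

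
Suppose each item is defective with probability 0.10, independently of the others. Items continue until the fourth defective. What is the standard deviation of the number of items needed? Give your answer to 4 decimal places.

18.9737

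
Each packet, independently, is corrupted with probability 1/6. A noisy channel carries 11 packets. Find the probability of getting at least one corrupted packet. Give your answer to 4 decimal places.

0.8654

P(at least one) = 1 − P(none) = 1 − (1 − 0.166667)^11
= 1 − 0.134588 = 0.865412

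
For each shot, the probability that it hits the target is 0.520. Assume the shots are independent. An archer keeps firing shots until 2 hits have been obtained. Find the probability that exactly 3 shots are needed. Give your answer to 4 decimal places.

0.2596

Y = trial on which the second success occurs; negative binomial, r=2, p=0.52.
P(Y=3) = C(2,1) · p^2 · (1−p)^1
= 2 · 0.2704 · 0.48 = 0.259584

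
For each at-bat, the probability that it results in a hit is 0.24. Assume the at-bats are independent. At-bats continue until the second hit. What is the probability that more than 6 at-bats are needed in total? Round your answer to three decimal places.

0.558

Needing more than 6 at-bats ⇔ fewer than 2 successes in the first 6. With X ~ Binomial(6, 0.24), P(Y > 6) = P(X ≤ 1).
  k=0: C(6,0)·0.24^0·0.76^6 = 0.19270
  k=1: C(6,1)·0.24^1·0.76^5 = 0.36512
P(X ≤ 1) = 0.55782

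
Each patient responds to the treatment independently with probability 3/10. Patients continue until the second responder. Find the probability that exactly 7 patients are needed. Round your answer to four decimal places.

Y = trial on which the second success occurs; negative binomial, r=2, p=0.30.
P(Y=7) = C(6,1) · p^2 · (1−p)^5
= 6 · 0.09 · 0.16807 = 0.090758

0.0908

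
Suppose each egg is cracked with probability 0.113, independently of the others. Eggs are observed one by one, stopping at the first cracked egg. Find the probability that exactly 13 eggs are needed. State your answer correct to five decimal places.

Geometric (trials to first success), p = 0.113.
P(Y = 13) = (1−p)^12 · p = 0.23718 · 0.113 = 0.0268017

0.02680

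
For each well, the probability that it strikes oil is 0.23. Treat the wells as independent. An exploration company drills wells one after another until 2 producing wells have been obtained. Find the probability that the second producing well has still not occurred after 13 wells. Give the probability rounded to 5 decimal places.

0.16333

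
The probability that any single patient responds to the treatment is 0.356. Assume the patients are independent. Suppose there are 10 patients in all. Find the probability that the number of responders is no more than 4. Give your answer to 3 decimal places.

X ~ Binomial(10, 0.356); P(X ≤ 4) = Σ C(10,k) p^k (1−p)^(10−k) over k:
  k=0: C(10,0)·0.356^0·0.644^10 = 0.01227
  k=1: C(10,1)·0.356^1·0.644^9 = 0.06783
  k=2: C(10,2)·0.356^2·0.644^8 = 0.16873
  k=3: C(10,3)·0.356^3·0.644^7 = 0.24873
  k=4: C(10,4)·0.356^4·0.644^6 = 0.24062
Total = 0.73819

0.738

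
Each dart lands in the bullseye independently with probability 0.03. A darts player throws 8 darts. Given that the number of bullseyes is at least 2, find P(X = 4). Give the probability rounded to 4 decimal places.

0.0022

X ~ Binomial(8, 0.03). Want P(X=4 | X≥2) = P(X=4) / P(X≥2).
P(X=4) = C(8,4)·0.03^4·0.97^4 = 0.000050
P(X≥2) = 1 − 0.783743 − 0.193916 = 0.022341
Ratio = 0.000050 / 0.022341 = 0.002247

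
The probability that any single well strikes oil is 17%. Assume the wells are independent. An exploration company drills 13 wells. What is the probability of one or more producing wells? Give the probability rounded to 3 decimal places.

0.911

P(at least one) = 1 − P(none) = 1 − (1 − 0.17)^13
= 1 − 0.08872 = 0.91128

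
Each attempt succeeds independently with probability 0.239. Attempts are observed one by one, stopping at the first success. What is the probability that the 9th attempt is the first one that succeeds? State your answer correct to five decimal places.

Geometric (trials to first success), p = 0.239.
P(Y = 9) = (1−p)^8 · p = 0.11248 · 0.239 = 0.0268828

0.02688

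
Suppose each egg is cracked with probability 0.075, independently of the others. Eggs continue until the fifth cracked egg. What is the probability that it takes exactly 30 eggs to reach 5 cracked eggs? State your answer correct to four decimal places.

Y = trial on which the fifth success occurs; negative binomial, r=5, p=0.075.
P(Y=30) = C(29,4) · p^5 · (1−p)^25
= 23751 · 2.373e-06 · 0.14241 = 0.008027

0.0080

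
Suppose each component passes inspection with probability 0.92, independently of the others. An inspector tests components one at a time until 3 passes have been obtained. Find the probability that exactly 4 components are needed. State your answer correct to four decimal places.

Y = trial on which the third success occurs; negative binomial, r=3, p=0.92.
P(Y=4) = C(3,2) · p^3 · (1−p)^1
= 3 · 0.77869 · 0.08 = 0.186885

0.1869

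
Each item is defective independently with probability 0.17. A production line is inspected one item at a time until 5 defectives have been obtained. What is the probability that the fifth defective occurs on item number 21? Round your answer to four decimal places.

Y = trial on which the fifth success occurs; negative binomial, r=5, p=0.17.
P(Y=21) = C(20,4) · p^5 · (1−p)^16
= 4845 · 0.00014199 · 0.050728 = 0.034897

0.0349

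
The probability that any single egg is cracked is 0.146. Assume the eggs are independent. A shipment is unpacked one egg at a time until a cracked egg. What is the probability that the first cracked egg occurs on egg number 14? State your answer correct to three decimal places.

0.019

Geometric (trials to first success), p = 0.146.
P(Y = 14) = (1−p)^13 · p = 0.12851 · 0.146 = 0.01876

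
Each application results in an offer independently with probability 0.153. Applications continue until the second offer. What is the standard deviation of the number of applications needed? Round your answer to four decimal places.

8.5068

Y = total applications until the second success; negative binomial with r=2, p=0.153.
SD(Y) = √[r(1−p)/p²] = √(72.365330) = 8.506781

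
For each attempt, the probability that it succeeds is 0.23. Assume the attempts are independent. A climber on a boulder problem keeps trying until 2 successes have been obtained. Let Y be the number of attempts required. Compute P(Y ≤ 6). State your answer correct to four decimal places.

0.4180

Finishing within 6 attempts ⇔ at least 2 successes in the first 6. With X ~ Binomial(6, 0.23), P(Y ≤ 6) = 1 − P(X ≤ 1).
  k=0: C(6,0)·0.23^0·0.77^6 = 0.208422
  k=1: C(6,1)·0.23^1·0.77^5 = 0.373536
1 − 0.581959 = 0.418041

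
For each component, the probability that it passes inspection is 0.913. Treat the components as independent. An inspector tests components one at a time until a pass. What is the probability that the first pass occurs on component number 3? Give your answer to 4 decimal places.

0.0069

Geometric (trials to first success), p = 0.913.
P(Y = 3) = (1−p)^2 · p = 0.007569 · 0.913 = 0.006910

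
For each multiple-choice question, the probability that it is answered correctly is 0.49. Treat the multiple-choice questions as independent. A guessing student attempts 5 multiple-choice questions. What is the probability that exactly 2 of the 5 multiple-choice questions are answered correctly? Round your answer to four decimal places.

0.3185

X ~ Binomial(n=5, p=0.49).
P(X=2) = C(5,2) · p^2 · (1−p)^3
= 10 · 0.2401 · 0.13265 = 0.318495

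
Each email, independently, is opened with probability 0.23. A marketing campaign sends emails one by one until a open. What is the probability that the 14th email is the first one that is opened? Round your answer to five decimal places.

0.00769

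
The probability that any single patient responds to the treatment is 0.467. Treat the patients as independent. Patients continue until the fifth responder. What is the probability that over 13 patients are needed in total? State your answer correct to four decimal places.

0.1922

Needing more than 13 patients ⇔ fewer than 5 successes in the first 13. With X ~ Binomial(13, 0.467), P(Y > 13) = P(X ≤ 4).
  k=0: C(13,0)·0.467^0·0.533^13 = 0.000280
  k=1: C(13,1)·0.467^1·0.533^12 = 0.003191
  k=2: C(13,2)·0.467^2·0.533^11 = 0.016778
  k=3: C(13,3)·0.467^3·0.533^10 = 0.053900
  k=4: C(13,4)·0.467^4·0.533^9 = 0.118064
P(X ≤ 4) = 0.192213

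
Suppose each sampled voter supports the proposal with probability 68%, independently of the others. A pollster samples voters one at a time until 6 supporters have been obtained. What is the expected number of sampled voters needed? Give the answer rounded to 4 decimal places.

Y = total sampled voters until the sixth success; negative binomial with r=6, p=0.68.
E[Y] = r / p = 6 / 0.68 = 8.823529

8.8235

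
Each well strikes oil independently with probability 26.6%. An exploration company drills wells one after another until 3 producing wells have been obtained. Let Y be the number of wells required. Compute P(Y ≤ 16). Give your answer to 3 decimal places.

Finishing within 16 wells ⇔ at least 3 successes in the first 16. With X ~ Binomial(16, 0.266), P(Y ≤ 16) = 1 − P(X ≤ 2).
  k=0: C(16,0)·0.266^0·0.734^16 = 0.00710
  k=1: C(16,1)·0.266^1·0.734^15 = 0.04116
  k=2: C(16,2)·0.266^2·0.734^14 = 0.11186
1 − 0.16012 = 0.83988

0.840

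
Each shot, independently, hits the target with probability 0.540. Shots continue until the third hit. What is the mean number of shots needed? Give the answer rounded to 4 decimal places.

Y = total shots until the third success; negative binomial with r=3, p=0.54.
E[Y] = r / p = 3 / 0.54 = 5.555556

5.5556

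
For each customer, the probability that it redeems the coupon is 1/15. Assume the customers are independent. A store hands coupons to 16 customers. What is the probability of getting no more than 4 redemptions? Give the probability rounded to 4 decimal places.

0.9969

X ~ Binomial(16, 0.066667); P(X ≤ 4) = Σ C(16,k) p^k (1−p)^(16−k) over k:
  k=0: C(16,0)·0.066667^0·0.933333^16 = 0.331580
  k=1: C(16,1)·0.066667^1·0.933333^15 = 0.378949
  k=2: C(16,2)·0.066667^2·0.933333^14 = 0.203008
  k=3: C(16,3)·0.066667^3·0.933333^13 = 0.067669
  k=4: C(16,4)·0.066667^4·0.933333^12 = 0.015709
Total = 0.996915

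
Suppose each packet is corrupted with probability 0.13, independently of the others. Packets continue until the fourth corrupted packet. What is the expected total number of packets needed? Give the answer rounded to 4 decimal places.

Y = total packets until the fourth success; negative binomial with r=4, p=0.13.
E[Y] = r / p = 4 / 0.13 = 30.769231

30.7692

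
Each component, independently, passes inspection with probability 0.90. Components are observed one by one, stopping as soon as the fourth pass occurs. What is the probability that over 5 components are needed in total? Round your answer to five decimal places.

Needing more than 5 components ⇔ fewer than 4 successes in the first 5. With X ~ Binomial(5, 0.90), P(Y > 5) = P(X ≤ 3).
  k=0: C(5,0)·0.90^0·0.10^5 = 0.0000100
  k=1: C(5,1)·0.90^1·0.10^4 = 0.0004500
  k=2: C(5,2)·0.90^2·0.10^3 = 0.0081000
  k=3: C(5,3)·0.90^3·0.10^2 = 0.0729000
P(X ≤ 3) = 0.0814600

0.08146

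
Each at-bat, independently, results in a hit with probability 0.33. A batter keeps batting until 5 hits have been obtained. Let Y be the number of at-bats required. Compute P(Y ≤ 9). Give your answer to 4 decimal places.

0.1398

Finishing within 9 at-bats ⇔ at least 5 successes in the first 9. With X ~ Binomial(9, 0.33), P(Y ≤ 9) = 1 − P(X ≤ 4).
  k=0: C(9,0)·0.33^0·0.67^9 = 0.027207
  k=1: C(9,1)·0.33^1·0.67^8 = 0.120602
  k=2: C(9,2)·0.33^2·0.67^7 = 0.237604
  k=3: C(9,3)·0.33^3·0.67^6 = 0.273067
  k=4: C(9,4)·0.33^4·0.67^5 = 0.201744
1 − 0.860224 = 0.139776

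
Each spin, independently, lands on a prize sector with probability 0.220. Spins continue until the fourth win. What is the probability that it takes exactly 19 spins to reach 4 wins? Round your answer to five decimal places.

0.04600

Y = trial on which the fourth success occurs; negative binomial, r=4, p=0.22.
P(Y=19) = C(18,3) · p^4 · (1−p)^15
= 816 · 0.0023426 · 0.024067 = 0.0460045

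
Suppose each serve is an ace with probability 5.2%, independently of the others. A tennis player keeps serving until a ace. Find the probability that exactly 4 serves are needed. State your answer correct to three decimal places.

0.044

Geometric (trials to first success), p = 0.052.
P(Y = 4) = (1−p)^3 · p = 0.85197 · 0.052 = 0.04430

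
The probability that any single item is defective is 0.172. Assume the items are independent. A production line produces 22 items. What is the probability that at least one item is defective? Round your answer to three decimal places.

P(at least one) = 1 − P(none) = 1 − (1 − 0.172)^22
= 1 − 0.01573 = 0.98427

0.984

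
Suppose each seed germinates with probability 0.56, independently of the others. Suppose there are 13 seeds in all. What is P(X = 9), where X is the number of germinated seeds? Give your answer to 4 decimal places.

0.1451

X ~ Binomial(n=13, p=0.56).
P(X=9) = C(13,9) · p^9 · (1−p)^4
= 715 · 0.0054162 · 0.037481 = 0.145147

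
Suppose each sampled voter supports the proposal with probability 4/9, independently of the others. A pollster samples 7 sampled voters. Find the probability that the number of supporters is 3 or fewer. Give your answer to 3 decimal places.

0.620

X ~ Binomial(7, 0.444444); P(X ≤ 3) = Σ C(7,k) p^k (1−p)^(7−k) over k:
  k=0: C(7,0)·0.444444^0·0.555556^7 = 0.01633
  k=1: C(7,1)·0.444444^1·0.555556^6 = 0.09147
  k=2: C(7,2)·0.444444^2·0.555556^5 = 0.21953
  k=3: C(7,3)·0.444444^3·0.555556^4 = 0.29271
Total = 0.62004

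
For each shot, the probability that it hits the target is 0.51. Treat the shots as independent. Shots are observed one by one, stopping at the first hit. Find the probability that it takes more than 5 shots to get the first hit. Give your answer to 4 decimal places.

Y = number of shots to the first success; geometric, p = 0.51.
P(Y > 5) = P(first 5 all fail) = (1−p)^5 = 0.028248

0.0282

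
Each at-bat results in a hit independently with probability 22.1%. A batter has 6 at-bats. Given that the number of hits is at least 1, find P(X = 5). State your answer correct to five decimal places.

0.00317

X ~ Binomial(6, 0.221). Want P(X=5 | X≥1) = P(X=5) / P(X≥1).
P(X=5) = C(6,5)·0.221^5·0.779^1 = 0.0024641
P(X≥1) = 1 − 0.2234728 = 0.7765272
Ratio = 0.0024641 / 0.7765272 = 0.0031732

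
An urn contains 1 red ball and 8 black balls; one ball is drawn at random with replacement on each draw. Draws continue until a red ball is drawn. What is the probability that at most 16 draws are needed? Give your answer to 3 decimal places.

Y = number of draws to the first success; geometric, p = 0.111111.
P(Y ≤ 16) = 1 − (1−p)^16 = 1 − 0.15190 = 0.84810

0.848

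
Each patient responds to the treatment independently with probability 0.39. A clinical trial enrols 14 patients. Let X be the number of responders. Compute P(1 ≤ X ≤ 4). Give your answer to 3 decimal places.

0.305

X ~ Binomial(14, 0.39); P(1 ≤ X ≤ 4) = Σ C(14,k) p^k (1−p)^(14−k) over k:
  k=1: C(14,1)·0.39^1·0.61^13 = 0.00884
  k=2: C(14,2)·0.39^2·0.61^12 = 0.03674
  k=3: C(14,3)·0.39^3·0.61^11 = 0.09396
  k=4: C(14,4)·0.39^4·0.61^10 = 0.16519
Total = 0.30473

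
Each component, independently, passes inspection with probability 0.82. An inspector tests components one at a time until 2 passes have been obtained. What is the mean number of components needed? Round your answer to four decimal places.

2.4390

Y = total components until the second success; negative binomial with r=2, p=0.82.
E[Y] = r / p = 2 / 0.82 = 2.439024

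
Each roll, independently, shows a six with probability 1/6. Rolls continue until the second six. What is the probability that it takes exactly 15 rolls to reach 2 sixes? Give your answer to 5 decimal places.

Y = trial on which the second success occurs; negative binomial, r=2, p=0.166667.
P(Y=15) = C(14,1) · p^2 · (1−p)^13
= 14 · 0.027778 · 0.093464 = 0.0363471

0.03635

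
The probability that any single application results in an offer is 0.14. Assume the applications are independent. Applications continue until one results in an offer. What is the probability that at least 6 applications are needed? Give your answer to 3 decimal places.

0.470

Y = number of applications to the first success; geometric, p = 0.14.
P(Y > 5) = P(first 5 all fail) = (1−p)^5 = 0.47043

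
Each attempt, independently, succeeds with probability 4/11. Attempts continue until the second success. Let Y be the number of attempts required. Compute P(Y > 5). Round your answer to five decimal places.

Needing more than 5 attempts ⇔ fewer than 2 successes in the first 5. With X ~ Binomial(5, 0.363636), P(Y > 5) = P(X ≤ 1).
  k=0: C(5,0)·0.363636^0·0.636364^5 = 0.1043582
  k=1: C(5,1)·0.363636^1·0.636364^4 = 0.2981664
P(X ≤ 1) = 0.4025247

0.40252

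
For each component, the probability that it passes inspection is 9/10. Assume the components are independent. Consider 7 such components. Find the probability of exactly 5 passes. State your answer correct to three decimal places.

0.124

X ~ Binomial(n=7, p=0.90).
P(X=5) = C(7,5) · p^5 · (1−p)^2
= 21 · 0.59049 · 0.01 = 0.12400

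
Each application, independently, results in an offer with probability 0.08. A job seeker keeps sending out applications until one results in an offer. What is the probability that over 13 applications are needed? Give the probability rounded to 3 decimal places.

0.338

Y = number of applications to the first success; geometric, p = 0.08.
P(Y > 13) = P(first 13 all fail) = (1−p)^13 = 0.33825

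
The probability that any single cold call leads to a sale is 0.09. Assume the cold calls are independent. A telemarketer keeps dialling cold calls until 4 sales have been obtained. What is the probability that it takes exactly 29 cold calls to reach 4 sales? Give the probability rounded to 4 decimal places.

0.0203

Y = trial on which the fourth success occurs; negative binomial, r=4, p=0.09.
P(Y=29) = C(28,3) · p^4 · (1−p)^25
= 3276 · 6.561e-05 · 0.094631 = 0.020340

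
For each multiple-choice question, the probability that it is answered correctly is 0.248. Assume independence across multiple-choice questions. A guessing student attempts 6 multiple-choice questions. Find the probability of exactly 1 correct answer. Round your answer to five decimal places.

0.35784

X ~ Binomial(n=6, p=0.248).
P(X=1) = C(6,1) · p^1 · (1−p)^5
= 6 · 0.248 · 0.24049 = 0.3578427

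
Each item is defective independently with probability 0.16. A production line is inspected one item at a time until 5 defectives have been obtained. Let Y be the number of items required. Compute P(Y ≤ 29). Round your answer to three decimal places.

0.505

Finishing within 29 items ⇔ at least 5 successes in the first 29. With X ~ Binomial(29, 0.16), P(Y ≤ 29) = 1 − P(X ≤ 4).
  k=0: C(29,0)·0.16^0·0.84^29 = 0.00637
  k=1: C(29,1)·0.16^1·0.84^28 = 0.03518
  k=2: C(29,2)·0.16^2·0.84^27 = 0.09382
  k=3: C(29,3)·0.16^3·0.84^26 = 0.16084
  k=4: C(29,4)·0.16^4·0.84^25 = 0.19913
1 − 0.49535 = 0.50465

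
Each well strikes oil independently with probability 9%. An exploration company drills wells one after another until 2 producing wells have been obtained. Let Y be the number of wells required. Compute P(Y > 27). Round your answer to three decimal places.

0.288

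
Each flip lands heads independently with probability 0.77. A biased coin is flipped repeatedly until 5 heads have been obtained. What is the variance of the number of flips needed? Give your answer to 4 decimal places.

Y = total flips until the fifth success; negative binomial with r=5, p=0.77.
Var(Y) = r(1−p)/p² = 5·0.23 / 0.77² = 1.939619

1.9396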